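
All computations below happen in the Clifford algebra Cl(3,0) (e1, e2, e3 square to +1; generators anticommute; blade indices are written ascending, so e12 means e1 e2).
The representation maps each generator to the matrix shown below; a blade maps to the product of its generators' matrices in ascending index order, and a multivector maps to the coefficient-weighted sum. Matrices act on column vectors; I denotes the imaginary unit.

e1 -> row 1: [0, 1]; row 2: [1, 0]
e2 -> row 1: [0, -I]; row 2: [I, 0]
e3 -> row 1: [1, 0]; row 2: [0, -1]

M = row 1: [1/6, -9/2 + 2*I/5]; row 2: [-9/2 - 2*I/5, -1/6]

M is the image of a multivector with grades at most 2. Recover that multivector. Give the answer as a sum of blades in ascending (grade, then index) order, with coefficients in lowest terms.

Method: 1, rho(e1), rho(e2), rho(e3) form a trace-orthogonal basis of the 2x2 complex matrices (tr(X Y) = 2 if X = Y, else 0), so M = m0*1 + m1*rho(e1) + m2*rho(e2) + m3*rho(e3) with m0 = tr(M)/2 = 0, m1 = tr(M rho(e1))/2 = -9/2, m2 = tr(M rho(e2))/2 = -2/5, m3 = tr(M rho(e3))/2 = 1/6.
Multiplying table entries, the bivector images are rho(e12) = I*rho(e3), rho(e13) = -I*rho(e2), rho(e23) = I*rho(e1); with real blade coefficients the real parts of m0..m3 are the coefficients of 1, e1, e2, e3 and the imaginary parts give the bivectors (e23: Im m1, e13: -Im m2, e12: Im m3).
Answer: -9/2*e1 - 2/5*e2 + 1/6*e3


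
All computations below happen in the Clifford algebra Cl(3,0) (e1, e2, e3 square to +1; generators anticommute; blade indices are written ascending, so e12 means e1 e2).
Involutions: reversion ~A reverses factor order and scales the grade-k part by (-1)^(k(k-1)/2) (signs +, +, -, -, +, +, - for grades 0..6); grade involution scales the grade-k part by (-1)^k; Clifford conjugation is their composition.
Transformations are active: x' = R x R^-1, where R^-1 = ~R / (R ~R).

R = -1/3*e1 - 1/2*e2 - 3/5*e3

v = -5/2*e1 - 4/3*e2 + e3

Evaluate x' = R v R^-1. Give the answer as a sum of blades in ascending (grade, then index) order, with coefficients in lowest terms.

~R = -1/3*e1 - 1/2*e2 - 3/5*e3, and R ~R = 649/900, so R^-1 = ~R / (649/900).
R v = 9/10 - 29/36*e12 - 11/6*e13 - 13/10*e23
Answer: 2165/1298*e1 + 166/1947*e2 - 1621/649*e3


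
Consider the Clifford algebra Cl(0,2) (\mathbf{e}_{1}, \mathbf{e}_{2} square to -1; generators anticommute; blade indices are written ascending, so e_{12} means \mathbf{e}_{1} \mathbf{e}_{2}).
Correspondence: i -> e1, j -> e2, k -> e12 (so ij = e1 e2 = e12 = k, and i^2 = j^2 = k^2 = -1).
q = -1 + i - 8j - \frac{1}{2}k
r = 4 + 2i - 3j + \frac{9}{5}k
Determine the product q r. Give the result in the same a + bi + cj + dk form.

In blades: q = -1 + e_{1} - 8 e_{2} - \frac{1}{2} e_{12}, r = 4 + 2 e_{1} - 3 e_{2} + \frac{9}{5} e_{12}.
Distribute q over r term by term (generator squares from the signature, products reordered to ascending indices): (-1)*r = -4 - 2 e_{1} + 3 e_{2} - \frac{9}{5} e_{12}; (e_{1})*r = -2 + 4 e_{1} - \frac{9}{5} e_{2} - 3 e_{12}; (-8 e_{2})*r = -24 - \frac{72}{5} e_{1} - 32 e_{2} + 16 e_{12}; (-\frac{1}{2} e_{12})*r = \frac{9}{10} - \frac{3}{2} e_{1} - e_{2} - 2 e_{12}.
Sum: -\frac{291}{10} - \frac{139}{10} e_{1} - \frac{159}{5} e_{2} + \frac{46}{5} e_{12}; translating back through the correspondence:
Answer: -\frac{291}{10} - \frac{139}{10}i - \frac{159}{5}j + \frac{46}{5}k


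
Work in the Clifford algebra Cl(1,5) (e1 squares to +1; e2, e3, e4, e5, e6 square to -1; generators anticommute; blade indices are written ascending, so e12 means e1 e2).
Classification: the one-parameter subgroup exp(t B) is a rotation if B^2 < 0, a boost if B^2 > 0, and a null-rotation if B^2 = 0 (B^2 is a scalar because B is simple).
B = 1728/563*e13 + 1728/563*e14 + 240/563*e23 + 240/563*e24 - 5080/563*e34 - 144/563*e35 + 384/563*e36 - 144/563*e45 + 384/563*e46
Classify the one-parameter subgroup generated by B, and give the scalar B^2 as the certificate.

B^2 term by term: the squares give (1728/563)^2*(e13)^2 + (1728/563)^2*(e14)^2 + (240/563)^2*(e23)^2 + (240/563)^2*(e24)^2 + (-5080/563)^2*(e34)^2 + (-144/563)^2*(e35)^2 + (384/563)^2*(e36)^2 + (-144/563)^2*(e45)^2 + (384/563)^2*(e46)^2 = 2985984/316969*(+1) + 2985984/316969*(+1) + 57600/316969*(-1) + 57600/316969*(-1) + 25806400/316969*(-1) + 20736/316969*(-1) + 147456/316969*(-1) + 20736/316969*(-1) + 147456/316969*(-1) = -64 (each basis 2-blade squares to minus the product of its generators' squares); cross terms between blades sharing an index anticommute and cancel; the commuting (index-disjoint) pairs give grade-4 terms 2*c*c'*(blade product), which cancel blade by blade — e1234: -829440/316969 + 829440/316969 = 0; e1345: -497664/316969 + 497664/316969 = 0; e1346: 1327104/316969 - 1327104/316969 = 0; e2345: -69120/316969 + 69120/316969 = 0; e2346: 184320/316969 - 184320/316969 = 0; e3456: 110592/316969 - 110592/316969 = 0 — confirming B is simple. So B^2 = -64.
Answer: rotation, certificate B^2 = -64. Why this suffices: the scalar -64 survives any versor conjugation, so its sign alone determines the class however B is presented.


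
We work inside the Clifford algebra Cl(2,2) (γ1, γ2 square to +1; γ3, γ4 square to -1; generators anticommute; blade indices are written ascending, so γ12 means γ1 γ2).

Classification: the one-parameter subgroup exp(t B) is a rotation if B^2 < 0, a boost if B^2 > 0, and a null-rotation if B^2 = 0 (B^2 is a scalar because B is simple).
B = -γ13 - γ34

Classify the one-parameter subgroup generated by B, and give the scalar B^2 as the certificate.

B^2 term by term: the squares give (-1)^2*(γ13)^2 + (-1)^2*(γ34)^2 = 1*(+1) + 1*(-1) = 0 (each basis 2-blade squares to minus the product of its generators' squares); cross terms between blades sharing an index anticommute and cancel. So B^2 = 0.
Answer: null-rotation, certificate B^2 = 0. No conjugation can change B^2 = 0; the sign gives the class.


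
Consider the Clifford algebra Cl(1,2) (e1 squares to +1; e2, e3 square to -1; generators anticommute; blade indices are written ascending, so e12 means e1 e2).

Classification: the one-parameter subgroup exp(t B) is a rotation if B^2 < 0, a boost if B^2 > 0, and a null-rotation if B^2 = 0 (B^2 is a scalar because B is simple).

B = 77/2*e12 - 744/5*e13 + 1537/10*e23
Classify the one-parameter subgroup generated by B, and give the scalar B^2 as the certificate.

B^2 term by term: the squares give (77/2)^2*(e12)^2 + (-744/5)^2*(e13)^2 + (1537/10)^2*(e23)^2 = 5929/4*(+1) + 553536/25*(+1) + 2362369/100*(-1) = 0 (each basis 2-blade squares to minus the product of its generators' squares); cross terms between blades sharing an index anticommute and cancel. So B^2 = 0.
Answer: null-rotation, certificate B^2 = 0. The class reads off the invariant scalar 0 directly.


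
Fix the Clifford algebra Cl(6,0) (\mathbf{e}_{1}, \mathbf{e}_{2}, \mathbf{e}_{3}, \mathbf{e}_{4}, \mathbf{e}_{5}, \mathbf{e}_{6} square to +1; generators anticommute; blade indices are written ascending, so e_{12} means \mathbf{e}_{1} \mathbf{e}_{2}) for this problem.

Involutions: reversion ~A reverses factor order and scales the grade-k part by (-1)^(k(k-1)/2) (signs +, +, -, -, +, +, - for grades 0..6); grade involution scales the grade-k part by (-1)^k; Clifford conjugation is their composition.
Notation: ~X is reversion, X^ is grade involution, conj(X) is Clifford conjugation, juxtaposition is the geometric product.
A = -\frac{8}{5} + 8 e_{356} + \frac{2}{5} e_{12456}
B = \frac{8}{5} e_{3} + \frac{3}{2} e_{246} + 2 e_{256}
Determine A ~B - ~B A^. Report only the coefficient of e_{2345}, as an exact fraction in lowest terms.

first term: -\frac{64}{25} e_{3} - \frac{4}{5} e_{14} + \frac{3}{5} e_{15} - 16 e_{23} + \frac{64}{5} e_{56} + \frac{12}{5} e_{246} + \frac{16}{5} e_{256} + 12 e_{2345} - \frac{16}{25} e_{123456}
second term: -\frac{64}{25} e_{3} + \frac{4}{5} e_{14} - \frac{3}{5} e_{15} - 16 e_{23} - \frac{64}{5} e_{56} + \frac{12}{5} e_{246} + \frac{16}{5} e_{256} - 12 e_{2345} - \frac{16}{25} e_{123456}
Answer: 24


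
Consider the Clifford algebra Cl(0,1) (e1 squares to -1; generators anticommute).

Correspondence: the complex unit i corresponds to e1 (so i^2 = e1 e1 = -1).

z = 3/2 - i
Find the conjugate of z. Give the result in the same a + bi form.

In blades: z = 3/2 - e1.
Conjugation here is Clifford conjugation: the scalar is fixed and the grade-1 and grade-2 blades all flip sign, giving 3/2 + e1; translating back:
Answer: 3/2 + i


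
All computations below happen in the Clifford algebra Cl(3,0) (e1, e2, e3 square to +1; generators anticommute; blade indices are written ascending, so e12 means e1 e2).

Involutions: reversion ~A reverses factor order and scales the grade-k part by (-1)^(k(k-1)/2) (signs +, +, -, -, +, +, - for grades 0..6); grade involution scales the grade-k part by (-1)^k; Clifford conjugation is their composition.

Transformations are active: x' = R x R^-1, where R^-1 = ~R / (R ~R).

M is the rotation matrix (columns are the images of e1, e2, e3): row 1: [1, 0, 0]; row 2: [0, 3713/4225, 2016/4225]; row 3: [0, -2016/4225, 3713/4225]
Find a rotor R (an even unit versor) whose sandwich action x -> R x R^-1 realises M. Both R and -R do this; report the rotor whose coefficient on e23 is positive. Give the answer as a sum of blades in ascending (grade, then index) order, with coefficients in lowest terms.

Method: write R = a + b12*e12 + b13*e13 + b23*e23 with a^2 + b12^2 + b13^2 + b23^2 = 1 (so R^-1 = ~R). Expanding the columns R e_j ~R gives tr M = 4a^2 - 1 and, from the antisymmetric part, M21 - M12 = -4a*b12, M13 - M31 = 4a*b13, M32 - M23 = -4a*b23.
Here tr M = 11651/4225, so a^2 = (1 + tr M)/4 = 3969/4225 and a = ±63/65. Taking a = 63/65: M21 - M12 = 0, M13 - M31 = 0, M32 - M23 = -4032/4225, giving b12 = 0, b13 = 0, b23 = 16/65, i.e. R = 63/65 + 16/65*e23.
Its e23 coefficient is already positive.
Answer: 63/65 + 16/65*e23. Recall the cover is two-to-one: with M of trace 11651/4225, both preimages act alike, and the stated e23 sign chooses the sheet.


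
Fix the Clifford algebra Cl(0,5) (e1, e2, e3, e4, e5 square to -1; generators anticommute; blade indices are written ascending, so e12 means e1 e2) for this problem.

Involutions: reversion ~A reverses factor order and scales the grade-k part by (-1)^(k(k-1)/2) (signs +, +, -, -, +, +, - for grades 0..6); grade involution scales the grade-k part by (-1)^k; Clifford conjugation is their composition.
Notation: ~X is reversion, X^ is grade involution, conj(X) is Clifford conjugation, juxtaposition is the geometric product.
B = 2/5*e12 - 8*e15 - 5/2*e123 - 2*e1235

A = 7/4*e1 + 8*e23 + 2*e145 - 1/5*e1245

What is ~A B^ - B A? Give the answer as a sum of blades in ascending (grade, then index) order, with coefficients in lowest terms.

first term: 20*e1 - 7/10*e2 + 16*e4 + 14*e5 - 16/5*e13 - 16*e15 - 35/8*e23 - 8/5*e24 + 2/5*e34 + 2/25*e45 + 4*e234 + 7/2*e235 + 4/5*e245 + 1/2*e345 + 64*e1235 + 5*e2345
second term: 20*e1 + 7/10*e2 - 16*e4 - 14*e5 - 16/5*e13 + 16*e15 + 35/8*e23 - 8/5*e24 - 2/5*e34 + 2/25*e45 - 4*e234 - 7/2*e235 + 4/5*e245 - 1/2*e345 - 64*e1235 + 5*e2345
Answer: -7/5*e2 + 32*e4 + 28*e5 - 32*e15 - 35/4*e23 + 4/5*e34 + 8*e234 + 7*e235 + e345 + 128*e1235


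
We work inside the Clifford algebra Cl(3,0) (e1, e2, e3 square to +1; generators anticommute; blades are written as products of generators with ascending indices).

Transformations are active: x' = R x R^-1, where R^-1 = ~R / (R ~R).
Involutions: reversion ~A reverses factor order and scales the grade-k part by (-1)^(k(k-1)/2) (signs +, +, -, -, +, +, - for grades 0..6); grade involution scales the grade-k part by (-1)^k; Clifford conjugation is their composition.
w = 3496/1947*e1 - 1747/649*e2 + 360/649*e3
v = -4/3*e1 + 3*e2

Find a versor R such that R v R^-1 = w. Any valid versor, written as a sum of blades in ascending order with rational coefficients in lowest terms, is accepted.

Here q(v) = q(w) = 97/9; the classical choice R = v + w = 300/649*e1 + 200/649*e2 + 360/649*e3 then realises v -> w under the sandwich.
Answer: 300/649*e1 + 200/649*e2 + 360/649*e3


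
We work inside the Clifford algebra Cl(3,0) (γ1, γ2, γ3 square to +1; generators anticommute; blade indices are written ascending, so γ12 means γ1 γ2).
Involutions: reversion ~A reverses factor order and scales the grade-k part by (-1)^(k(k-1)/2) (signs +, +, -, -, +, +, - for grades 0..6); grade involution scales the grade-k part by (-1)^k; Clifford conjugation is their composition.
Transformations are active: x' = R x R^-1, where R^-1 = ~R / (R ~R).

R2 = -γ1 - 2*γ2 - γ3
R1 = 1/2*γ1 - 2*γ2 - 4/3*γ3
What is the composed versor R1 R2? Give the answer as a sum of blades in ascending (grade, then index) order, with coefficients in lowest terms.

Distribute over the terms of R1 (each basis-blade product reordered to ascending indices, repeated generators contracted through their squares):
(1/2*γ1) R2 = -1/2 - γ12 - 1/2*γ13
(-2*γ2) R2 = 4 - 2*γ12 + 2*γ23
(-4/3*γ3) R2 = 4/3 - 4/3*γ13 - 8/3*γ23
Summing the partial products and collecting blades:
Answer: 29/6 - 3*γ12 - 11/6*γ13 - 2/3*γ23


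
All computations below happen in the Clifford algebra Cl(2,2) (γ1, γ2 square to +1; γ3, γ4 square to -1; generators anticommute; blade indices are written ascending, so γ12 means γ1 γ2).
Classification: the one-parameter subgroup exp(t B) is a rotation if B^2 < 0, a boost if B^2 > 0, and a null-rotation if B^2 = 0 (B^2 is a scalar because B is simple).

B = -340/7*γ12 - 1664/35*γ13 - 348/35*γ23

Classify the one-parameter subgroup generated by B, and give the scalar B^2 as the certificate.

B^2 term by term: the squares give (-340/7)^2*(γ12)^2 + (-1664/35)^2*(γ13)^2 + (-348/35)^2*(γ23)^2 = 115600/49*(-1) + 2768896/1225*(+1) + 121104/1225*(+1) = 0 (each basis 2-blade squares to minus the product of its generators' squares); cross terms between blades sharing an index anticommute and cancel. So B^2 = 0.
Answer: null-rotation, certificate B^2 = 0. Check the certificate: B^2 = 0, and that sign is decisive whatever form B takes.


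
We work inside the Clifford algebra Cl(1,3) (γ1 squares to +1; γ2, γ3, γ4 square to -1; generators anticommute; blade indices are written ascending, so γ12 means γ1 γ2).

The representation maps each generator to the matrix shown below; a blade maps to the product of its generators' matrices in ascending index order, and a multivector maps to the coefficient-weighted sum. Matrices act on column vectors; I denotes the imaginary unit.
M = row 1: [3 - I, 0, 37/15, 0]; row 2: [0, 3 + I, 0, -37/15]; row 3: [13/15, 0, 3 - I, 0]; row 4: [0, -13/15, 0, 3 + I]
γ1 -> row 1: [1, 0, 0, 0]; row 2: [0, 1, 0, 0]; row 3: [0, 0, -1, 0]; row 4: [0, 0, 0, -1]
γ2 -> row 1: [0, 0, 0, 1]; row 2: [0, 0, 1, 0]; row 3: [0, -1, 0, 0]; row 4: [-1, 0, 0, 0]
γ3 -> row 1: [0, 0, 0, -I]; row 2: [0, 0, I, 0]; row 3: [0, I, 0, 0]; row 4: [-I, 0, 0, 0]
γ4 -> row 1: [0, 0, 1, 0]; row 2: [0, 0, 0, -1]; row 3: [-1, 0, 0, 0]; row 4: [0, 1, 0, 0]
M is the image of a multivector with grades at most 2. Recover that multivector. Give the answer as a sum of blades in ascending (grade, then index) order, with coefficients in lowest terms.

Method: the blade images are trace-orthogonal — tr(rho(e_A) rho(e_B)^-1) = 4 if A = B and 0 otherwise — and rho(e_A)^-1 = (e_A)^2 * rho(e_A) with (e_A)^2 = +1 or -1, so the coefficient of e_A in the preimage is (e_A)^2 * tr(M rho(e_A))/4.
Nonzero projections over blades of grade <= 2: 1: (1)^2 = +1, tr(M 1) = 12, coefficient 3; γ4: (γ4)^2 = -1, tr(M rho(γ4)) = -16/5, coefficient 4/5; γ14: (γ14)^2 = +1, tr(M rho(γ14)) = 20/3, coefficient 5/3; γ23: (γ23)^2 = -1, tr(M rho(γ23)) = -4, coefficient 1. Every other blade of grade <= 2 projects to 0.
Answer: 3 + 4/5*γ4 + 5/3*γ14 + γ23


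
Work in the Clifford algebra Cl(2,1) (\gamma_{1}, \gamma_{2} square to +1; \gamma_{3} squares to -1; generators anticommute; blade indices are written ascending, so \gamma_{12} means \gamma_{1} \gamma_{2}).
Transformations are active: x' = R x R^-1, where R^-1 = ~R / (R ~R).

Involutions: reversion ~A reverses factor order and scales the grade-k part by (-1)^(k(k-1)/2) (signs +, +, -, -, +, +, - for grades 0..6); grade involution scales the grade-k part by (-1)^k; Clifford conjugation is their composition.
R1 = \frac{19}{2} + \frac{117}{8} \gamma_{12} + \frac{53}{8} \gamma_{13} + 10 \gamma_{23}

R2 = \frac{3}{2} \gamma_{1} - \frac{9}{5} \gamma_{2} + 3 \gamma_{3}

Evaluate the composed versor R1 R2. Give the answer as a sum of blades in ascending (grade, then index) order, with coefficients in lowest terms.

Distribute over the terms of R2 (each basis-blade product reordered to ascending indices, repeated generators contracted through their squares):
R1 (\frac{3}{2} \gamma_{1}) = \frac{57}{4} \gamma_{1} - \frac{351}{16} \gamma_{2} - \frac{159}{16} \gamma_{3} + 15 \gamma_{123}
R1 (-\frac{9}{5} \gamma_{2}) = -\frac{1053}{40} \gamma_{1} - \frac{171}{10} \gamma_{2} + 18 \gamma_{3} + \frac{477}{40} \gamma_{123}
R1 (3 \gamma_{3}) = -\frac{159}{8} \gamma_{1} - 30 \gamma_{2} + \frac{57}{2} \gamma_{3} + \frac{351}{8} \gamma_{123}
Summing the partial products and collecting blades:
Answer: -\frac{639}{20} \gamma_{1} - \frac{5523}{80} \gamma_{2} + \frac{585}{16} \gamma_{3} + \frac{354}{5} \gamma_{123}


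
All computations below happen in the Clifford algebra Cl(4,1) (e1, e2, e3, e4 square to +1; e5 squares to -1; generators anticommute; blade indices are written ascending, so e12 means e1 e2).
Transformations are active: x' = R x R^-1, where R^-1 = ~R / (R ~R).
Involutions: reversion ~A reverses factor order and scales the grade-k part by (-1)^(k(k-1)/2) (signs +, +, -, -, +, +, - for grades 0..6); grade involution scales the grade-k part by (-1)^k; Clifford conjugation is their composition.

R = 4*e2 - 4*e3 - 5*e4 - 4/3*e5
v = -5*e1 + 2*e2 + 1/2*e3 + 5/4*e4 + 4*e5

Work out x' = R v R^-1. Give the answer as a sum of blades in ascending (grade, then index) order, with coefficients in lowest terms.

~R = 4*e2 - 4*e3 - 5*e4 - 4/3*e5, and R ~R = 497/9, so R^-1 = ~R / (497/9).
R v = 61/12 + 20*e12 - 20*e13 - 25*e14 - 20/3*e15 + 10*e23 + 15*e24 + 56/3*e25 - 5/2*e34 - 46/3*e35 - 55/3*e45
Answer: 5*e1 - 628/497*e2 - 1229/994*e3 - 4315/1988*e4 - 2110/497*e5


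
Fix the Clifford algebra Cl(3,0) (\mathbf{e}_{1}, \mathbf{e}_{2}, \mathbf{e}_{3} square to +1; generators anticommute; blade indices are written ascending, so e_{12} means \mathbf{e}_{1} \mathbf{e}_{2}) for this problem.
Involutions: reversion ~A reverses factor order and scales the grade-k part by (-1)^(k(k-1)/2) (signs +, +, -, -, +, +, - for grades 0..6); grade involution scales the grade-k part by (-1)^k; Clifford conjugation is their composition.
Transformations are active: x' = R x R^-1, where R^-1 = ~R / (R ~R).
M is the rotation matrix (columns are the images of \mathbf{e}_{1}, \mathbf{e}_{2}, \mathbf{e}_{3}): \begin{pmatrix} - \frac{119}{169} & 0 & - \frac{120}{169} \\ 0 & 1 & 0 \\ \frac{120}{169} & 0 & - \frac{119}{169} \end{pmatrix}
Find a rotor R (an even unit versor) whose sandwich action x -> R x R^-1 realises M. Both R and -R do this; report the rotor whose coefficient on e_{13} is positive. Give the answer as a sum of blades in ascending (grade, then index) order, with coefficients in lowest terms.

Method: write R = a + b12*e_{12} + b13*e_{13} + b23*e_{23} with a^2 + b12^2 + b13^2 + b23^2 = 1 (so R^-1 = ~R). Expanding the columns R e_j ~R gives tr M = 4a^2 - 1 and, from the antisymmetric part, M21 - M12 = -4a*b12, M13 - M31 = 4a*b13, M32 - M23 = -4a*b23.
Here tr M = -\frac{69}{169}, so a^2 = (1 + tr M)/4 = \frac{25}{169} and a = ±\frac{5}{13}. Taking a = \frac{5}{13}: M21 - M12 = 0, M13 - M31 = -\frac{240}{169}, M32 - M23 = 0, giving b12 = 0, b13 = -\frac{12}{13}, b23 = 0, i.e. R = \frac{5}{13} - \frac{12}{13} e_{13}.
Its e_{13} coefficient is negative, so report the other preimage -R.
Answer: -\frac{5}{13} + \frac{12}{13} e_{13}. Recall the cover is two-to-one: with M of trace -\frac{69}{169}, both preimages act alike, and the stated e_{13} sign chooses the sheet.


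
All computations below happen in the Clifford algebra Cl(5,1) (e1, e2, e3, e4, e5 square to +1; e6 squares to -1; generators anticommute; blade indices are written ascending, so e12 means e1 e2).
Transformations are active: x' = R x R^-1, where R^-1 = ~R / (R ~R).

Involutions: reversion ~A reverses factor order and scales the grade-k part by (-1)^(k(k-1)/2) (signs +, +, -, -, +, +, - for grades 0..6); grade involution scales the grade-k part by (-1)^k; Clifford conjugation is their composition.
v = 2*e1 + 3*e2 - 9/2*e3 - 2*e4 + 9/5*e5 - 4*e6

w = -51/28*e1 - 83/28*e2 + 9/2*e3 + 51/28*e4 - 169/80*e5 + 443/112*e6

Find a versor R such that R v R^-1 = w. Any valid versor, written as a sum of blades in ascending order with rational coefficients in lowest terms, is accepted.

R = v + w = 5/28*e1 + 1/28*e2 - 5/28*e4 - 5/16*e5 - 5/112*e6 works: the equal norms (2449/100) guarantee its sandwich swaps v into w.
Answer: 5/28*e1 + 1/28*e2 - 5/28*e4 - 5/16*e5 - 5/112*e6


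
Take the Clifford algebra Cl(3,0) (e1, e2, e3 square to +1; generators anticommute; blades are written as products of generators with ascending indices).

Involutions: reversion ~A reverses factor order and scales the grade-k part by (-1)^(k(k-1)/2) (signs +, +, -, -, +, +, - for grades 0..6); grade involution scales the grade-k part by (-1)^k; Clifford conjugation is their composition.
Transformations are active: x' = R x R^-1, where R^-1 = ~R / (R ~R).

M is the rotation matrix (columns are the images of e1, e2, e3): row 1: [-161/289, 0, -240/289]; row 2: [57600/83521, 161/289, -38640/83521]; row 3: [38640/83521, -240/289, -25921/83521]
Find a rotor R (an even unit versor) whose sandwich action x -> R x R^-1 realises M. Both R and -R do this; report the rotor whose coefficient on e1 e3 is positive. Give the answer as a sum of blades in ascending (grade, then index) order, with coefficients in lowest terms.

Method: write R = a + b12*e1 e2 + b13*e1 e3 + b23*e2 e3 with a^2 + b12^2 + b13^2 + b23^2 = 1 (so R^-1 = ~R). Expanding the columns R e_j ~R gives tr M = 4a^2 - 1 and, from the antisymmetric part, M21 - M12 = -4a*b12, M13 - M31 = 4a*b13, M32 - M23 = -4a*b23.
Here tr M = -25921/83521, so a^2 = (1 + tr M)/4 = 14400/83521 and a = ±120/289. Taking a = 120/289: M21 - M12 = 57600/83521, M13 - M31 = -108000/83521, M32 - M23 = -30720/83521, giving b12 = -120/289, b13 = -225/289, b23 = 64/289, i.e. R = 120/289 - 120/289*e1 e2 - 225/289*e1 e3 + 64/289*e2 e3.
Its e1 e3 coefficient is negative, so report the other preimage -R.
Answer: -120/289 + 120/289*e1 e2 + 225/289*e1 e3 - 64/289*e2 e3. Uniqueness: Spin(3) -> SO(3) maps R and -R to the same rotation of trace -25921/83521; fixing the sign of the e1 e3 coefficient removes the ambiguity.


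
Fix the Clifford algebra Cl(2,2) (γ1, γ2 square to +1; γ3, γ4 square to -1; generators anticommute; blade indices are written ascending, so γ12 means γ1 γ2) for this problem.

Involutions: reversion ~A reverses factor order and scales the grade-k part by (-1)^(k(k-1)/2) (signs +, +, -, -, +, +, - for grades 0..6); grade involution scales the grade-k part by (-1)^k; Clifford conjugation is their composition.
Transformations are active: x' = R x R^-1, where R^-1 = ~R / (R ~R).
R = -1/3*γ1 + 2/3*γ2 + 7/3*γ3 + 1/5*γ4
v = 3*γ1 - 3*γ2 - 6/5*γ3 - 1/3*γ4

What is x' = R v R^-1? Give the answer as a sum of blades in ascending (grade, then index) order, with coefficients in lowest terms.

~R = -1/3*γ1 + 2/3*γ2 + 7/3*γ3 + 1/5*γ4, and R ~R = -1109/225, so R^-1 = ~R / (-1109/225).
R v = -2/15 - γ12 - 33/5*γ13 - 22/45*γ14 + 31/5*γ23 + 17/45*γ24 - 121/225*γ34
Answer: -3347/1109*γ1 + 3367/1109*γ2 + 7354/5545*γ3 + 1145/3327*γ4


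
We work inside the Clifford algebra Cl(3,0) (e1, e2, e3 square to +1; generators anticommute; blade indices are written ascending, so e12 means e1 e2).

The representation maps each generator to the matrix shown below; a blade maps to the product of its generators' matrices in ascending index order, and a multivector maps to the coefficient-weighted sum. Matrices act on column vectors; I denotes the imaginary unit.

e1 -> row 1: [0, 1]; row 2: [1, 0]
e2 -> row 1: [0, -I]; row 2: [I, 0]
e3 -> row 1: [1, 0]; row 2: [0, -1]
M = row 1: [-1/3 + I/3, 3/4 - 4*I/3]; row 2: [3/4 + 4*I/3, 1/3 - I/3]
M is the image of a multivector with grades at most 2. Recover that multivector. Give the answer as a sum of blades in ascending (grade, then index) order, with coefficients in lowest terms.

Method: 1, rho(e1), rho(e2), rho(e3) form a trace-orthogonal basis of the 2x2 complex matrices (tr(X Y) = 2 if X = Y, else 0), so M = m0*1 + m1*rho(e1) + m2*rho(e2) + m3*rho(e3) with m0 = tr(M)/2 = 0, m1 = tr(M rho(e1))/2 = 3/4, m2 = tr(M rho(e2))/2 = 4/3, m3 = tr(M rho(e3))/2 = -1/3 + I/3.
Multiplying table entries, the bivector images are rho(e12) = I*rho(e3), rho(e13) = -I*rho(e2), rho(e23) = I*rho(e1); with real blade coefficients the real parts of m0..m3 are the coefficients of 1, e1, e2, e3 and the imaginary parts give the bivectors (e23: Im m1, e13: -Im m2, e12: Im m3).
Answer: 3/4*e1 + 4/3*e2 - 1/3*e3 + 1/3*e12


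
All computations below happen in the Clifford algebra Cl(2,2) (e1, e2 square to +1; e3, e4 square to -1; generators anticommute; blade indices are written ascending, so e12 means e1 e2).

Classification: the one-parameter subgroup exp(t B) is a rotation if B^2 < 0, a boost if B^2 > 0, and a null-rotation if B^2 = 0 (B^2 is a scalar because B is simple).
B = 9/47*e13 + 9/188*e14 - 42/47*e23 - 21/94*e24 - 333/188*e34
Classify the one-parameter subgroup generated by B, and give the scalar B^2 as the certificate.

B^2 term by term: the squares give (9/47)^2*(e13)^2 + (9/188)^2*(e14)^2 + (-42/47)^2*(e23)^2 + (-21/94)^2*(e24)^2 + (-333/188)^2*(e34)^2 = 81/2209*(+1) + 81/35344*(+1) + 1764/2209*(+1) + 441/8836*(+1) + 110889/35344*(-1) = -9/4 (each basis 2-blade squares to minus the product of its generators' squares); cross terms between blades sharing an index anticommute and cancel; the commuting (index-disjoint) pairs give grade-4 terms 2*c*c'*(blade product), which cancel blade by blade — e1234: 189/2209 - 189/2209 = 0 — confirming B is simple. So B^2 = -9/4.
Answer: rotation, certificate B^2 = -9/4. The invariant at work: B^2 = -9/4 is unchanged by conjugation, hence its sign classifies the subgroup whatever basis B is written in.


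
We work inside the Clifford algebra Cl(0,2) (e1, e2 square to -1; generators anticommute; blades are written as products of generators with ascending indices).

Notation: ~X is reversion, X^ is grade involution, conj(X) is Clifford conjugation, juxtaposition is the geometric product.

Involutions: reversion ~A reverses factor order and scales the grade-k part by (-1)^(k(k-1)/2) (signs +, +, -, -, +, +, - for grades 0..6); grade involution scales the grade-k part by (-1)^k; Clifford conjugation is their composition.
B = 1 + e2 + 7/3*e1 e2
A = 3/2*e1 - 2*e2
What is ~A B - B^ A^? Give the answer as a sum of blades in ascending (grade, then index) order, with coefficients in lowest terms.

first term: 2 - 19/6*e1 - 11/2*e2 + 3/2*e1 e2
second term: 2 - 37/6*e1 - 3/2*e2 - 3/2*e1 e2
Answer: 3*e1 - 4*e2 + 3*e1 e2


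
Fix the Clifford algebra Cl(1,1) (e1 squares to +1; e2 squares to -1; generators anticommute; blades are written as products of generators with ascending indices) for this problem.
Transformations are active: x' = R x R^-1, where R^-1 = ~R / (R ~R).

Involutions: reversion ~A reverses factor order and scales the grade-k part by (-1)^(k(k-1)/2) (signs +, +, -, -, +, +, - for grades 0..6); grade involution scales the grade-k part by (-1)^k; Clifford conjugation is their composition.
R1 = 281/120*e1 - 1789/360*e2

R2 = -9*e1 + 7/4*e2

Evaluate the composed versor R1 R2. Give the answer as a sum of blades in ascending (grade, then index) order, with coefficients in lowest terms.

Distribute over the terms of R1 (each basis-blade product reordered to ascending indices, repeated generators contracted through their squares):
(281/120*e1) R2 = -843/40 + 1967/480*e1 e2
(-1789/360*e2) R2 = 12523/1440 - 1789/40*e1 e2
Summing the partial products and collecting blades:
Answer: -3565/288 - 19501/480*e1 e2


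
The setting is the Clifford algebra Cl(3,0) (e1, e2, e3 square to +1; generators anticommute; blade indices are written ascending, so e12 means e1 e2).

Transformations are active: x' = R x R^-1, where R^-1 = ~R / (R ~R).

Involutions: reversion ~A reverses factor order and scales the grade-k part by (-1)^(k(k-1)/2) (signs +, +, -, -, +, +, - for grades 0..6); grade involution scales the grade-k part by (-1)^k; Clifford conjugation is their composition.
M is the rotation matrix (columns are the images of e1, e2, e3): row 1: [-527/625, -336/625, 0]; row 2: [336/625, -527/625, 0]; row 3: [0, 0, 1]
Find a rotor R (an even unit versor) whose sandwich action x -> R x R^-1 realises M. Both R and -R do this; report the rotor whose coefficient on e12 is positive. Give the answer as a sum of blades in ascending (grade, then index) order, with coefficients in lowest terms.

Method: write R = a + b12*e12 + b13*e13 + b23*e23 with a^2 + b12^2 + b13^2 + b23^2 = 1 (so R^-1 = ~R). Expanding the columns R e_j ~R gives tr M = 4a^2 - 1 and, from the antisymmetric part, M21 - M12 = -4a*b12, M13 - M31 = 4a*b13, M32 - M23 = -4a*b23.
Here tr M = -429/625, so a^2 = (1 + tr M)/4 = 49/625 and a = ±7/25. Taking a = 7/25: M21 - M12 = 672/625, M13 - M31 = 0, M32 - M23 = 0, giving b12 = -24/25, b13 = 0, b23 = 0, i.e. R = 7/25 - 24/25*e12.
Its e12 coefficient is negative, so report the other preimage -R.
Answer: -7/25 + 24/25*e12. Uniqueness: Spin(3) -> SO(3) maps R and -R to the same rotation of trace -429/625; fixing the sign of the e12 coefficient removes the ambiguity.


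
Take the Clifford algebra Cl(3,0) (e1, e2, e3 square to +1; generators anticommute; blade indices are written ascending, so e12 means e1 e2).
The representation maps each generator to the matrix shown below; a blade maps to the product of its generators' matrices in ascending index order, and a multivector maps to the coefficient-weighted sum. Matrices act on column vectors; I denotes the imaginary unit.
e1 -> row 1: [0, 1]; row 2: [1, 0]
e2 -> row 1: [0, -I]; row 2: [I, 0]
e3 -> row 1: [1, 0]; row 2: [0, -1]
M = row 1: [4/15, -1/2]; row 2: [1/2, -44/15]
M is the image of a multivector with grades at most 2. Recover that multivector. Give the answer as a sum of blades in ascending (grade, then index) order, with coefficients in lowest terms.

Method: 1, rho(e1), rho(e2), rho(e3) form a trace-orthogonal basis of the 2x2 complex matrices (tr(X Y) = 2 if X = Y, else 0), so M = m0*1 + m1*rho(e1) + m2*rho(e2) + m3*rho(e3) with m0 = tr(M)/2 = -4/3, m1 = tr(M rho(e1))/2 = 0, m2 = tr(M rho(e2))/2 = -I/2, m3 = tr(M rho(e3))/2 = 8/5.
Multiplying table entries, the bivector images are rho(e12) = I*rho(e3), rho(e13) = -I*rho(e2), rho(e23) = I*rho(e1); with real blade coefficients the real parts of m0..m3 are the coefficients of 1, e1, e2, e3 and the imaginary parts give the bivectors (e23: Im m1, e13: -Im m2, e12: Im m3).
Answer: -4/3 + 8/5*e3 + 1/2*e13


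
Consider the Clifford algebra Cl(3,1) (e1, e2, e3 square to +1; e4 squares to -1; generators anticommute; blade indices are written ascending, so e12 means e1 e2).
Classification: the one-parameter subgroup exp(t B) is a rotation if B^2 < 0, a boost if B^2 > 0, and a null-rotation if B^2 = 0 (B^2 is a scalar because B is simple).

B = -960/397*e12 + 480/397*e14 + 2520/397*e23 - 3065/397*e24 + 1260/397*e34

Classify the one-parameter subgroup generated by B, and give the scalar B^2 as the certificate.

B^2 term by term: the squares give (-960/397)^2*(e12)^2 + (480/397)^2*(e14)^2 + (2520/397)^2*(e23)^2 + (-3065/397)^2*(e24)^2 + (1260/397)^2*(e34)^2 = 921600/157609*(-1) + 230400/157609*(+1) + 6350400/157609*(-1) + 9394225/157609*(+1) + 1587600/157609*(+1) = 25 (each basis 2-blade squares to minus the product of its generators' squares); cross terms between blades sharing an index anticommute and cancel; the commuting (index-disjoint) pairs give grade-4 terms 2*c*c'*(blade product), which cancel blade by blade — e1234: -2419200/157609 + 2419200/157609 = 0 — confirming B is simple. So B^2 = 25.
Answer: boost, certificate B^2 = 25. One invariant decides it: the square 25 survives every conjugation, and its sign is exactly the classification.


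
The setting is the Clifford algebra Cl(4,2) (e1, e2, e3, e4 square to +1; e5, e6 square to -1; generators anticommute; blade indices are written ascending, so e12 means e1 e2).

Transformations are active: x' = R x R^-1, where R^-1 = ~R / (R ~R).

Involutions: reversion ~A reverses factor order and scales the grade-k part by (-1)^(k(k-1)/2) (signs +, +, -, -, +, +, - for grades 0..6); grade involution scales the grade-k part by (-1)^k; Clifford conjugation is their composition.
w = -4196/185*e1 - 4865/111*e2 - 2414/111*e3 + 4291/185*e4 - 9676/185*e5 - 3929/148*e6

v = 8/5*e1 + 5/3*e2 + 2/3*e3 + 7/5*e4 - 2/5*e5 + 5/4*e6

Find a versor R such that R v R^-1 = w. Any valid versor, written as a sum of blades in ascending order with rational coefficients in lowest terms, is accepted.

Reasoning: v^2 = w^2 = 21671/3600 since conjugation preserves the quadratic form; R = v + w = -780/37*e1 - 1560/37*e2 - 780/37*e3 + 910/37*e4 - 1950/37*e5 - 936/37*e6 is then valid when invertible, keeping its own part and reversing (v - w)/2.
Answer: -780/37*e1 - 1560/37*e2 - 780/37*e3 + 910/37*e4 - 1950/37*e5 - 936/37*e6


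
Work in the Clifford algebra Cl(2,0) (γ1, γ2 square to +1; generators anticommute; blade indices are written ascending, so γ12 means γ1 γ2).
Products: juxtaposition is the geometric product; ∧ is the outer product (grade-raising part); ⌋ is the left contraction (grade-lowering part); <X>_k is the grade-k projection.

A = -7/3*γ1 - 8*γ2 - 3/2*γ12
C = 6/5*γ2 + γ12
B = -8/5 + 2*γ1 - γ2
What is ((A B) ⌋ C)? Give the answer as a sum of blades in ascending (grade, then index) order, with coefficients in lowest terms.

step 1: 10/3 + 157/30*γ1 + 79/5*γ2 + 311/15*γ12
step 2: -133/75 - 79/5*γ1 + 277/30*γ2 + 10/3*γ12
Answer: -133/75 - 79/5*γ1 + 277/30*γ2 + 10/3*γ12


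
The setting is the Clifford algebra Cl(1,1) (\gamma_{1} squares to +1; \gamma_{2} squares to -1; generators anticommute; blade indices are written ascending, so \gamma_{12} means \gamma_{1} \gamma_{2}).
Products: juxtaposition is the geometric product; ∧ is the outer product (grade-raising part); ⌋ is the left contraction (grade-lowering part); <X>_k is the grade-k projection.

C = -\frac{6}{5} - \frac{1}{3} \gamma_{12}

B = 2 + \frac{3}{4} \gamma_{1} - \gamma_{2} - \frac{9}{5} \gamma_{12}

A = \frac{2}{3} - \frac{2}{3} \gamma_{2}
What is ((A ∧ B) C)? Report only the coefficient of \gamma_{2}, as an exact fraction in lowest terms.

step 1: \frac{4}{3} + \frac{1}{2} \gamma_{1} - 2 \gamma_{2} - \frac{7}{10} \gamma_{12}
step 2: -\frac{41}{30} + \frac{1}{15} \gamma_{1} + \frac{67}{30} \gamma_{2} + \frac{89}{225} \gamma_{12}
Answer: \frac{67}{30}


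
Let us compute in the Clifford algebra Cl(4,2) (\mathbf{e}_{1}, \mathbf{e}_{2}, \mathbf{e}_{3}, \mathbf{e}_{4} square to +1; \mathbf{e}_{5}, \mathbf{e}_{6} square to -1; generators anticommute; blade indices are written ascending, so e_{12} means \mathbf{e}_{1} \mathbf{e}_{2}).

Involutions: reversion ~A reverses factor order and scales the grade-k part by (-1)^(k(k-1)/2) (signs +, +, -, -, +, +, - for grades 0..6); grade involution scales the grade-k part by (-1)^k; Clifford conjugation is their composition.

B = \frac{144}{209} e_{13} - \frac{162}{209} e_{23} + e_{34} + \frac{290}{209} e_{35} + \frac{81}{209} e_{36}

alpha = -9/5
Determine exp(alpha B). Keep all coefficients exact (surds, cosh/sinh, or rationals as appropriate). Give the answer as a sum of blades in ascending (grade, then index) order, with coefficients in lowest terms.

B^2 term by term: the squares give (\frac{144}{209})^2*(e_{13})^2 + (-\frac{162}{209})^2*(e_{23})^2 + (1)^2*(e_{34})^2 + (\frac{290}{209})^2*(e_{35})^2 + (\frac{81}{209})^2*(e_{36})^2 = \frac{20736}{43681}*(-1) + \frac{26244}{43681}*(-1) + 1*(-1) + \frac{84100}{43681}*(+1) + \frac{6561}{43681}*(+1) = 0 (each basis 2-blade squares to minus the product of its generators' squares); cross terms between blades sharing an index anticommute and cancel. So B^2 = 0.
B^2 = 0, and the exponential is exactly linear here: exp(alpha B) = 1 + alpha B (parabolic case).
Answer: 1 - \frac{1296}{1045} e_{13} + \frac{1458}{1045} e_{23} - \frac{9}{5} e_{34} - \frac{522}{209} e_{35} - \frac{729}{1045} e_{36}


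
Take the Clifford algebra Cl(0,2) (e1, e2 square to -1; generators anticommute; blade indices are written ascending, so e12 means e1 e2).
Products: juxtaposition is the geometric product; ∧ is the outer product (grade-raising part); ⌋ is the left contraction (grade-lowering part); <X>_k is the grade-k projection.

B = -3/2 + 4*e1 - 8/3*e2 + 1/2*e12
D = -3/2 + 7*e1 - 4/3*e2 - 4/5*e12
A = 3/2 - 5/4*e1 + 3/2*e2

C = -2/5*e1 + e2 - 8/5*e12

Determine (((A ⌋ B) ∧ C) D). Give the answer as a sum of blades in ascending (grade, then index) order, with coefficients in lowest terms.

step 1: 27/4 + 27/4*e1 - 27/8*e2 + 3/4*e12
step 2: -27/10*e1 + 27/4*e2 - 27/5*e12
step 3: 1179/50 - 171/20*e1 - 10017/200*e2 - 711/20*e12
Answer: 1179/50 - 171/20*e1 - 10017/200*e2 - 711/20*e12


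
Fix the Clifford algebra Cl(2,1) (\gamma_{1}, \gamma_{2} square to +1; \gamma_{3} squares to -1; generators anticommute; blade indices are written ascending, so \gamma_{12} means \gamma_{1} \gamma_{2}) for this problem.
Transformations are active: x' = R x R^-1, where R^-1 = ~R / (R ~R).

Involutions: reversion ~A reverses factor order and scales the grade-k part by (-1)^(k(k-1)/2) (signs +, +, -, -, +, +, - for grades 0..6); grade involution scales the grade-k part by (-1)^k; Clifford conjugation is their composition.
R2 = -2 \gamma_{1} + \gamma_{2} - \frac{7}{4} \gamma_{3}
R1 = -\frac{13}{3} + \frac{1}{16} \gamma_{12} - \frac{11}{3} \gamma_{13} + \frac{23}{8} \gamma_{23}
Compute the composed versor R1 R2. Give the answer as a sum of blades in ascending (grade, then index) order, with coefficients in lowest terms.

Distribute over the terms of R2 (each basis-blade product reordered to ascending indices, repeated generators contracted through their squares):
R1 (-2 \gamma_{1}) = \frac{26}{3} \gamma_{1} + \frac{1}{8} \gamma_{2} - \frac{22}{3} \gamma_{3} - \frac{23}{4} \gamma_{123}
R1 (\gamma_{2}) = \frac{1}{16} \gamma_{1} - \frac{13}{3} \gamma_{2} - \frac{23}{8} \gamma_{3} + \frac{11}{3} \gamma_{123}
R1 (-\frac{7}{4} \gamma_{3}) = -\frac{77}{12} \gamma_{1} + \frac{161}{32} \gamma_{2} + \frac{91}{12} \gamma_{3} - \frac{7}{64} \gamma_{123}
Summing the partial products and collecting blades:
Answer: \frac{37}{16} \gamma_{1} + \frac{79}{96} \gamma_{2} - \frac{21}{8} \gamma_{3} - \frac{421}{192} \gamma_{123}


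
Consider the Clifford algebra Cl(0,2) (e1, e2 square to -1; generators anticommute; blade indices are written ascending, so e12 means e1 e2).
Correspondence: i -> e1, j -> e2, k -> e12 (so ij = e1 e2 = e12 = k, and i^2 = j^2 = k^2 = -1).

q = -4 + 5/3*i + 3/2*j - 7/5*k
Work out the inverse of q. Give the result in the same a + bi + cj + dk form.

In blades: q = -4 + 5/3*e1 + 3/2*e2 - 7/5*e12.
With qbar = -4 - 5/3*e1 - 3/2*e2 + 7/5*e12 (scalar fixed, mapped units negated), q qbar = 20689/900 (the sum of squared coefficients), so q^-1 = qbar / (20689/900) = -3600/20689 - 1500/20689*e1 - 1350/20689*e2 + 1260/20689*e12; translating back:
Answer: -3600/20689 - 1500/20689*i - 1350/20689*j + 1260/20689*k


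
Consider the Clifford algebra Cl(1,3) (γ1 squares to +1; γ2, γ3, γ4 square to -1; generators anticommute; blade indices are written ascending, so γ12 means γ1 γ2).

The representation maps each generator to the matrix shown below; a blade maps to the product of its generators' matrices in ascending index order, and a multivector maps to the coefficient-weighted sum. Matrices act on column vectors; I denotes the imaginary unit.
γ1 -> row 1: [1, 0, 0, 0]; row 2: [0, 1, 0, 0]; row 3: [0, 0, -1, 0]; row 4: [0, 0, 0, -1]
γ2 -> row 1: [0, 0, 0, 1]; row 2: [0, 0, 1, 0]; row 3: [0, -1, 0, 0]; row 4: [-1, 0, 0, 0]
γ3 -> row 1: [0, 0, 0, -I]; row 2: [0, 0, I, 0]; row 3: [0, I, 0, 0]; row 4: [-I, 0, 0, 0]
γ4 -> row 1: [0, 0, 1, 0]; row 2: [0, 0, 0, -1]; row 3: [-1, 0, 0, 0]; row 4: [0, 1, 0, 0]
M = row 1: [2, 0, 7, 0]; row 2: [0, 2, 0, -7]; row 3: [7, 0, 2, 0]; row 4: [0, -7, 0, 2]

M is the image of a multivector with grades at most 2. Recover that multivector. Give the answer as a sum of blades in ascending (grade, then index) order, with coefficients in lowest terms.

Method: the blade images are trace-orthogonal — tr(rho(e_A) rho(e_B)^-1) = 4 if A = B and 0 otherwise — and rho(e_A)^-1 = (e_A)^2 * rho(e_A) with (e_A)^2 = +1 or -1, so the coefficient of e_A in the preimage is (e_A)^2 * tr(M rho(e_A))/4.
Nonzero projections over blades of grade <= 2: 1: (1)^2 = +1, tr(M 1) = 8, coefficient 2; γ14: (γ14)^2 = +1, tr(M rho(γ14)) = 28, coefficient 7. Every other blade of grade <= 2 projects to 0.
Answer: 2 + 7*γ14
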